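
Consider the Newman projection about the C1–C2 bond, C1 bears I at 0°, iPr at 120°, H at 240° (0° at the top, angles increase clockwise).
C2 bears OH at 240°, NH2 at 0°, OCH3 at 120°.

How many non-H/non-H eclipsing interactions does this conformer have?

2

Non-H eclipsing pairs: I(0°)/NH2(0°); iPr(120°)/OCH3(120°) — 2 interactions.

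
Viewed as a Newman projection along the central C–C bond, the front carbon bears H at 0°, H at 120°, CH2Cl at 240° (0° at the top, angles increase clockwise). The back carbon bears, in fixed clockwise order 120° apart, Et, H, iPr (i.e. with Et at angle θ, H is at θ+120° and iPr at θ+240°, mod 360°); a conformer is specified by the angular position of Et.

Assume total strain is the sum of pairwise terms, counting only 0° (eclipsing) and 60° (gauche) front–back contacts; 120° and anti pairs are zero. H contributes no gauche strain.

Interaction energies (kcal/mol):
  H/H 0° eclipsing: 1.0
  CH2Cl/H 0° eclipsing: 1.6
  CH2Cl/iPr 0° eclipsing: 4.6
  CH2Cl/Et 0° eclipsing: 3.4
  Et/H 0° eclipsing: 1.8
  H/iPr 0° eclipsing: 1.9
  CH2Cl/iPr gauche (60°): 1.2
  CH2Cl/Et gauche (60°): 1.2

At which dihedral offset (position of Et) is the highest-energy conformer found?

Et at 0° (eclipsed): H–Et eclipsed, H–H eclipsed, CH2Cl–iPr eclipsed; 1.8 + 1.0 + 4.6 = 7.4 kcal/mol.
Et at 60° (staggered): CH2Cl–iPr gauche; 1.2 = 1.2 kcal/mol.
Et at 120° (eclipsed): H–iPr eclipsed, H–Et eclipsed, CH2Cl–H eclipsed; 1.9 + 1.8 + 1.6 = 5.3 kcal/mol.
Et at 180° (staggered): CH2Cl–Et gauche; 1.2 = 1.2 kcal/mol.
Et at 240° (eclipsed): H–H eclipsed, H–iPr eclipsed, CH2Cl–Et eclipsed; 1.0 + 1.9 + 3.4 = 6.3 kcal/mol.
Et at 300° (staggered): CH2Cl–Et gauche, CH2Cl–iPr gauche; 1.2 + 1.2 = 2.4 kcal/mol.
The maximum (7.4 kcal/mol) occurs with Et at 0°.

0°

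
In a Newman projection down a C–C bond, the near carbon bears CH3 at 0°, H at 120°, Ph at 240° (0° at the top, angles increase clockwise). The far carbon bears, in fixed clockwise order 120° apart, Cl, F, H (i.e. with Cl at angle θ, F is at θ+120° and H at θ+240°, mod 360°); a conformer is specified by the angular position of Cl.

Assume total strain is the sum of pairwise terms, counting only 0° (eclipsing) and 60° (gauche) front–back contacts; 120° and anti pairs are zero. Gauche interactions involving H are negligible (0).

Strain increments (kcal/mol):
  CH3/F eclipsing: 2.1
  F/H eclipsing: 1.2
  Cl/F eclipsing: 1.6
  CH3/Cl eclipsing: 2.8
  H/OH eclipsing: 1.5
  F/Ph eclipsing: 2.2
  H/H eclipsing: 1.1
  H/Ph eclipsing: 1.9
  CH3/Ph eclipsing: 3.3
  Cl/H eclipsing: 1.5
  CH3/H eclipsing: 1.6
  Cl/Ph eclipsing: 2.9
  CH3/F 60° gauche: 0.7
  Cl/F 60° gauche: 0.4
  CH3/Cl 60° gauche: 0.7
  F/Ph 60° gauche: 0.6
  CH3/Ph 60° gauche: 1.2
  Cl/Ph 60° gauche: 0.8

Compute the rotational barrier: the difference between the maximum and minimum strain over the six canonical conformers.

Cl at 0° (eclipsed): CH3–Cl eclipsed, H–F eclipsed, Ph–H eclipsed; 2.8 + 1.2 + 1.9 = 5.9 kcal/mol.
Cl at 60° (staggered): CH3–Cl gauche, Ph–F gauche; 0.7 + 0.6 = 1.3 kcal/mol.
Cl at 120° (eclipsed): CH3–H eclipsed, H–Cl eclipsed, Ph–F eclipsed; 1.6 + 1.5 + 2.2 = 5.3 kcal/mol.
Cl at 180° (staggered): CH3–F gauche, Ph–Cl gauche, Ph–F gauche; 0.7 + 0.8 + 0.6 = 2.1 kcal/mol.
Cl at 240° (eclipsed): CH3–F eclipsed, H–H eclipsed, Ph–Cl eclipsed; 2.1 + 1.1 + 2.9 = 6.1 kcal/mol.
Cl at 300° (staggered): CH3–Cl gauche, CH3–F gauche, Ph–Cl gauche; 0.7 + 0.7 + 0.8 = 2.2 kcal/mol.
Max at 240° (6.1 kcal/mol), min at 60° (1.3 kcal/mol); barrier = 4.8 kcal/mol.

4.8 kcal/mol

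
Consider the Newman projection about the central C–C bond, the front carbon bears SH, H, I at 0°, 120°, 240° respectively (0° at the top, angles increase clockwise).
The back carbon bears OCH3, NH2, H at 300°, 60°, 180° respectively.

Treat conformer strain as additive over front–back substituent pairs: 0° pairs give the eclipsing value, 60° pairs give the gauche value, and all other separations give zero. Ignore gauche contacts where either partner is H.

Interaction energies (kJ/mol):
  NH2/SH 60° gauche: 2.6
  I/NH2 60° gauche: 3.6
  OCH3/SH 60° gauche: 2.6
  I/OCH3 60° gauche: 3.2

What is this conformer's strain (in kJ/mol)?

This conformer (staggered): SH(0°)/OCH3(300°) gauche 2.6; SH(0°)/NH2(60°) gauche 2.6; I(240°)/OCH3(300°) gauche 3.2 → 8.4 kJ/mol.

8.4 kJ/mol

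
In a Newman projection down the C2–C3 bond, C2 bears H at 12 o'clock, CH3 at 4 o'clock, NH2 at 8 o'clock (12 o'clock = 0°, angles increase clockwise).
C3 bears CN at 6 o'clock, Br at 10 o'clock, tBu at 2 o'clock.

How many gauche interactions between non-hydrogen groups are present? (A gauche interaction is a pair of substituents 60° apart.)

4

Non-H gauche pairs: CH3(120°)/CN(180°); CH3(120°)/tBu(60°); NH2(240°)/CN(180°); NH2(240°)/Br(300°) — 4 interactions.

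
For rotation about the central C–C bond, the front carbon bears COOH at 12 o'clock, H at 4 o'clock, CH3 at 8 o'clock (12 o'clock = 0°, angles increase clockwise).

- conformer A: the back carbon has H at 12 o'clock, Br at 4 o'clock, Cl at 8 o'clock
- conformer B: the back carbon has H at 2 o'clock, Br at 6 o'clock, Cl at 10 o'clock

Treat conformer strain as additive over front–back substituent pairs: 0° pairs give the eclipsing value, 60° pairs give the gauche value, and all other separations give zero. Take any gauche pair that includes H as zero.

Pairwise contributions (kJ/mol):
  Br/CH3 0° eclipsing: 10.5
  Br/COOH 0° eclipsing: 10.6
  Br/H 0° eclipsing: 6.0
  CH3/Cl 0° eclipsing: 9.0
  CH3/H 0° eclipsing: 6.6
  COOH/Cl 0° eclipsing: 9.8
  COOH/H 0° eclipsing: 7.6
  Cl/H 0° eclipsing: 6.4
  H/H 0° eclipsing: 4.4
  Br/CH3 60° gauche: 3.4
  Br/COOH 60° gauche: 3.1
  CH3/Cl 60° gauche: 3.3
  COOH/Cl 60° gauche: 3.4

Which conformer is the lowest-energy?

B

A is eclipsed. COOH at 0° is eclipsed with H at 0° (7.6); H at 120° is eclipsed with Br at 120° (6.0); CH3 at 240° is eclipsed with Cl at 240° (9.0). Total 22.6 kJ/mol.
B is staggered. COOH at 0° is gauche with Cl at 300° (3.4); CH3 at 240° is gauche with Br at 180° (3.4); CH3 at 240° is gauche with Cl at 300° (3.3). Total 10.1 kJ/mol.
B has the lowest total (10.1 kJ/mol).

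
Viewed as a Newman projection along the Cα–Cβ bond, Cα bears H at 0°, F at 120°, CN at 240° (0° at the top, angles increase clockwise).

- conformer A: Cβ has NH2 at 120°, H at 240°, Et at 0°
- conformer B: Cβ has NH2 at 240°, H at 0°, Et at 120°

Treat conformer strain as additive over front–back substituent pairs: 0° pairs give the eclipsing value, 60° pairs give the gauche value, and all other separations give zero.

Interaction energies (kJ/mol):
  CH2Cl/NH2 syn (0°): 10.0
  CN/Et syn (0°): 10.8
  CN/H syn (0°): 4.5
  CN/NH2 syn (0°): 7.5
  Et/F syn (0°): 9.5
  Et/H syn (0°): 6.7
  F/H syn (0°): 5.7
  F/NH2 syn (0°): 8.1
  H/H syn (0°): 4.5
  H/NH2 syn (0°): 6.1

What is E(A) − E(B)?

A (eclipsed): H(0°)/Et(0°) eclipsed 6.7; F(120°)/NH2(120°) eclipsed 8.1; CN(240°)/H(240°) eclipsed 4.5 → 19.3 kJ/mol.
B (eclipsed): H(0°)/H(0°) eclipsed 4.5; F(120°)/Et(120°) eclipsed 9.5; CN(240°)/NH2(240°) eclipsed 7.5 → 21.5 kJ/mol.
E(A) − E(B) = 19.3 − 21.5 = -2.2 kJ/mol.

-2.2 kJ/mol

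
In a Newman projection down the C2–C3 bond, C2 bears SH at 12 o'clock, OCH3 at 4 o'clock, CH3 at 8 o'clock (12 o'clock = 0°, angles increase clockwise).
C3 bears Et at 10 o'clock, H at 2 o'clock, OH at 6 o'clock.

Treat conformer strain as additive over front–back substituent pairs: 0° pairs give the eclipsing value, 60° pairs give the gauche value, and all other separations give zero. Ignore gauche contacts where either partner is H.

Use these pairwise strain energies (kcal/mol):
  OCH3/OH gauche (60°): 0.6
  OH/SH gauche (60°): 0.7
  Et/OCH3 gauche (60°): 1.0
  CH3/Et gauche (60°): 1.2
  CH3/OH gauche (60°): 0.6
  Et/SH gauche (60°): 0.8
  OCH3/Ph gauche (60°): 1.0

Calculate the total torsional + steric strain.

3.2 kcal/mol

This conformer (staggered): SH(0°)/Et(300°) gauche 0.8; OCH3(120°)/OH(180°) gauche 0.6; CH3(240°)/Et(300°) gauche 1.2; CH3(240°)/OH(180°) gauche 0.6 → 3.2 kcal/mol.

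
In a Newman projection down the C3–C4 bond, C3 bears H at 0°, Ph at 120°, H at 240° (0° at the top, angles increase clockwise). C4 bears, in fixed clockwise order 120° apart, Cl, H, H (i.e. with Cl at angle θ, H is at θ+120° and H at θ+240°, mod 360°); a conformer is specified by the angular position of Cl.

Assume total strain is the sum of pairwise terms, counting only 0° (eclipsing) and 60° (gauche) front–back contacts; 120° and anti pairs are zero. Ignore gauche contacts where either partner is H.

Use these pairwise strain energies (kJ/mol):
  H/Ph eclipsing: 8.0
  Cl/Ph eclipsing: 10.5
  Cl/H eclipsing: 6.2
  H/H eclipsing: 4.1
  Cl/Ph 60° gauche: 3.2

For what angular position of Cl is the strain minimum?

Cl at 0° (eclipsed): H(0°)/Cl(0°) eclipsed 6.2; Ph(120°)/H(120°) eclipsed 8.0; H(240°)/H(240°) eclipsed 4.1 → 18.3 kJ/mol.
Cl at 60° (staggered): Ph(120°)/Cl(60°) gauche 3.2 → 3.2 kJ/mol.
Cl at 120° (eclipsed): H(0°)/H(0°) eclipsed 4.1; Ph(120°)/Cl(120°) eclipsed 10.5; H(240°)/H(240°) eclipsed 4.1 → 18.7 kJ/mol.
Cl at 180° (staggered): Ph(120°)/Cl(180°) gauche 3.2 → 3.2 kJ/mol.
Cl at 240° (eclipsed): H(0°)/H(0°) eclipsed 4.1; Ph(120°)/H(120°) eclipsed 8.0; H(240°)/Cl(240°) eclipsed 6.2 → 18.3 kJ/mol.
Cl at 300° (staggered): no non-H gauche contacts → 0.0 kJ/mol.
The minimum (0.0 kJ/mol) occurs with Cl at 300°.

300°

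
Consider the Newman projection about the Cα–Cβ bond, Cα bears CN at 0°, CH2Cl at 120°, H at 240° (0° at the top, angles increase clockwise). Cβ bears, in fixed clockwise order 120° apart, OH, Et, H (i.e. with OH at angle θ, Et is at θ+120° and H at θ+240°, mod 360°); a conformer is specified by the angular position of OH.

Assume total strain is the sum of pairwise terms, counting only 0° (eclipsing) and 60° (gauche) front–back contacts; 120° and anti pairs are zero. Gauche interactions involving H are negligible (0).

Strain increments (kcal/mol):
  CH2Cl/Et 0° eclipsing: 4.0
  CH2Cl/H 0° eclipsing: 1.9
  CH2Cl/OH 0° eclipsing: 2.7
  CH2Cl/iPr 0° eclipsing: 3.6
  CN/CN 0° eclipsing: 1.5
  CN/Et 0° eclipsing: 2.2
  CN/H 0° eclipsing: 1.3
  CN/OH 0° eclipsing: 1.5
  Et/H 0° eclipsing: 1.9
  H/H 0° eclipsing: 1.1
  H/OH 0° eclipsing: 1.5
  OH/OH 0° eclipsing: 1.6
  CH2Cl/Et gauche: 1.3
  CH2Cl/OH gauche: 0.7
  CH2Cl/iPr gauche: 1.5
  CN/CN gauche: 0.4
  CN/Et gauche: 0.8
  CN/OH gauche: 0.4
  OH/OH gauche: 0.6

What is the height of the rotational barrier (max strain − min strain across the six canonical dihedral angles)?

OH at 0° (eclipsed): CN–OH eclipsed, CH2Cl–Et eclipsed, H–H eclipsed; 1.5 + 4.0 + 1.1 = 6.6 kcal/mol.
OH at 60° (staggered): CN–OH gauche, CH2Cl–OH gauche, CH2Cl–Et gauche; 0.4 + 0.7 + 1.3 = 2.4 kcal/mol.
OH at 120° (eclipsed): CN–H eclipsed, CH2Cl–OH eclipsed, H–Et eclipsed; 1.3 + 2.7 + 1.9 = 5.9 kcal/mol.
OH at 180° (staggered): CN–Et gauche, CH2Cl–OH gauche; 0.8 + 0.7 = 1.5 kcal/mol.
OH at 240° (eclipsed): CN–Et eclipsed, CH2Cl–H eclipsed, H–OH eclipsed; 2.2 + 1.9 + 1.5 = 5.6 kcal/mol.
OH at 300° (staggered): CN–OH gauche, CN–Et gauche, CH2Cl–Et gauche; 0.4 + 0.8 + 1.3 = 2.5 kcal/mol.
Max at 0° (6.6 kcal/mol), min at 180° (1.5 kcal/mol); barrier = 5.1 kcal/mol.

5.1 kcal/mol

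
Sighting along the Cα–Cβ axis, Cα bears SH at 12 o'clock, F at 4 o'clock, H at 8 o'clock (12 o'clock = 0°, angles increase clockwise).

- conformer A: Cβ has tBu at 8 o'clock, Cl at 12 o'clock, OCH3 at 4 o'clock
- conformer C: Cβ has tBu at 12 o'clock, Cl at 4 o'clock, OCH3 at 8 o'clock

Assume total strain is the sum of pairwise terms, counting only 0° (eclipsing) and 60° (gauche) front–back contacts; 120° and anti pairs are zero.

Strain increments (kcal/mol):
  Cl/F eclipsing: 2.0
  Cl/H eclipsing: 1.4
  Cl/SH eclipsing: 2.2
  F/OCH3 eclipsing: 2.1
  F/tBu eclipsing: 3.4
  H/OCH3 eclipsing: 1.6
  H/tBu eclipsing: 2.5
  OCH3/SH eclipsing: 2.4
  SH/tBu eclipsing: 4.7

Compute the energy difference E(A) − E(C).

-1.5 kcal/mol

A is eclipsed. SH at 0° is eclipsed with Cl at 0° (2.2); F at 120° is eclipsed with OCH3 at 120° (2.1); H at 240° is eclipsed with tBu at 240° (2.5). Total 6.8 kcal/mol.
C is eclipsed. SH at 0° is eclipsed with tBu at 0° (4.7); F at 120° is eclipsed with Cl at 120° (2.0); H at 240° is eclipsed with OCH3 at 240° (1.6). Total 8.3 kcal/mol.
E(A) − E(C) = 6.8 − 8.3 = -1.5 kcal/mol.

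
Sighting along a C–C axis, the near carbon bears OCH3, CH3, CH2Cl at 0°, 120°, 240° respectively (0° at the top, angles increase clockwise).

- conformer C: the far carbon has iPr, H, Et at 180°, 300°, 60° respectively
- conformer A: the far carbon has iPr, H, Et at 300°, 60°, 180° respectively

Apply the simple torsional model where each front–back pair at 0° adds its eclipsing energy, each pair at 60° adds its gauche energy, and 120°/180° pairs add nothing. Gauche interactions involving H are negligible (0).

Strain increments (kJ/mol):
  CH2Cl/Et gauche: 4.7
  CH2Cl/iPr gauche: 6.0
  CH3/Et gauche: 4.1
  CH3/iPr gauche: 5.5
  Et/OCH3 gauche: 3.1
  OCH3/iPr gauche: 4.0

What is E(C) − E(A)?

C (staggered): OCH3(0°)/Et(60°) gauche 3.1; CH3(120°)/iPr(180°) gauche 5.5; CH3(120°)/Et(60°) gauche 4.1; CH2Cl(240°)/iPr(180°) gauche 6.0 → 18.7 kJ/mol.
A (staggered): OCH3(0°)/iPr(300°) gauche 4.0; CH3(120°)/Et(180°) gauche 4.1; CH2Cl(240°)/iPr(300°) gauche 6.0; CH2Cl(240°)/Et(180°) gauche 4.7 → 18.8 kJ/mol.
E(C) − E(A) = 18.7 − 18.8 = -0.1 kJ/mol.

-0.1 kJ/mol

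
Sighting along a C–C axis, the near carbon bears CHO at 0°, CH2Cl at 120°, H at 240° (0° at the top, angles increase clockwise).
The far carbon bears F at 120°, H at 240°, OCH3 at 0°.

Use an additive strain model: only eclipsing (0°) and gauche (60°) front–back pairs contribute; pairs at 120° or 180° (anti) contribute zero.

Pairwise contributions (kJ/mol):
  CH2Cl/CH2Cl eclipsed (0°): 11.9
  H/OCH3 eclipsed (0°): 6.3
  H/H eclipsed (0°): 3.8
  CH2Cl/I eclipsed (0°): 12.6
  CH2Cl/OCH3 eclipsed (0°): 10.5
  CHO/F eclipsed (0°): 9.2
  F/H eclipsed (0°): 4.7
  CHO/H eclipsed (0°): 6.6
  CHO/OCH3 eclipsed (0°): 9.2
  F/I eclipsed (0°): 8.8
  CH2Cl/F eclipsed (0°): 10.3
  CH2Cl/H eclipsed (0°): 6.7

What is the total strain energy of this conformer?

23.3 kJ/mol

This conformer (eclipsed): CHO(0°)/OCH3(0°) eclipsed 9.2; CH2Cl(120°)/F(120°) eclipsed 10.3; H(240°)/H(240°) eclipsed 3.8 → 23.3 kJ/mol.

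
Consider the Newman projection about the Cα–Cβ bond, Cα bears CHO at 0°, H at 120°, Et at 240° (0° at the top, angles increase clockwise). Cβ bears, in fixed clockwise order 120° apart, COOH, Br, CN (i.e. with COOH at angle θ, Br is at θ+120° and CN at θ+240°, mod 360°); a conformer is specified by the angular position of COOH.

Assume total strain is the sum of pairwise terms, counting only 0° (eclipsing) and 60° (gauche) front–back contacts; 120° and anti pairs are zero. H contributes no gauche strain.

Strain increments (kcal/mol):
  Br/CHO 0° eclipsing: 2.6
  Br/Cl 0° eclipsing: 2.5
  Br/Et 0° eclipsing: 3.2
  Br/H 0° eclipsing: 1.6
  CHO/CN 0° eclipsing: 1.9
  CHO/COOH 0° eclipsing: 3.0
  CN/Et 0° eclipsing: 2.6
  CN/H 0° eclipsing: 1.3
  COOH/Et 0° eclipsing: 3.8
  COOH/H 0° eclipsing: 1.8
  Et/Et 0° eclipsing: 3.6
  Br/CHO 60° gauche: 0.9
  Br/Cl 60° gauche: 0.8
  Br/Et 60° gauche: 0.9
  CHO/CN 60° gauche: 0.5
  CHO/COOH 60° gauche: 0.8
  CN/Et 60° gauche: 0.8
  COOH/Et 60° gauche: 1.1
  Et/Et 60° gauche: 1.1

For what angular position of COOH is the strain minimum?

COOH at 0° is eclipsed. CHO at 0° is eclipsed with COOH at 0° (3.0); H at 120° is eclipsed with Br at 120° (1.6); Et at 240° is eclipsed with CN at 240° (2.6). Total 7.2 kcal/mol.
COOH at 60° is staggered. CHO at 0° is gauche with COOH at 60° (0.8); CHO at 0° is gauche with CN at 300° (0.5); Et at 240° is gauche with Br at 180° (0.9); Et at 240° is gauche with CN at 300° (0.8). Total 3.0 kcal/mol.
COOH at 120° is eclipsed. CHO at 0° is eclipsed with CN at 0° (1.9); H at 120° is eclipsed with COOH at 120° (1.8); Et at 240° is eclipsed with Br at 240° (3.2). Total 6.9 kcal/mol.
COOH at 180° is staggered. CHO at 0° is gauche with Br at 300° (0.9); CHO at 0° is gauche with CN at 60° (0.5); Et at 240° is gauche with COOH at 180° (1.1); Et at 240° is gauche with Br at 300° (0.9). Total 3.4 kcal/mol.
COOH at 240° is eclipsed. CHO at 0° is eclipsed with Br at 0° (2.6); H at 120° is eclipsed with CN at 120° (1.3); Et at 240° is eclipsed with COOH at 240° (3.8). Total 7.7 kcal/mol.
COOH at 300° is staggered. CHO at 0° is gauche with COOH at 300° (0.8); CHO at 0° is gauche with Br at 60° (0.9); Et at 240° is gauche with COOH at 300° (1.1); Et at 240° is gauche with CN at 180° (0.8). Total 3.6 kcal/mol.
The minimum (3.0 kcal/mol) occurs with COOH at 60°.

60°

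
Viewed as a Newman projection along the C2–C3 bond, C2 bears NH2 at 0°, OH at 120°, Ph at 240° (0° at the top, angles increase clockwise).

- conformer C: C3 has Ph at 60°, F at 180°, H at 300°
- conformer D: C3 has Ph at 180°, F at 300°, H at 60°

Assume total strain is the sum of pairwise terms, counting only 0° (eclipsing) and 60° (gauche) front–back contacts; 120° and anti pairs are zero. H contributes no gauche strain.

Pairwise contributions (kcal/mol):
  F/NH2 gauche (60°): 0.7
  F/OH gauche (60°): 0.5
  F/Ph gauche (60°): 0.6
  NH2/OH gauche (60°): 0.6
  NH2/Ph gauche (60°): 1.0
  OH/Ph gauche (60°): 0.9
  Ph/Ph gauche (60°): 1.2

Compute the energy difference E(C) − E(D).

C (staggered): NH2(0°)/Ph(60°) gauche 1.0; OH(120°)/Ph(60°) gauche 0.9; OH(120°)/F(180°) gauche 0.5; Ph(240°)/F(180°) gauche 0.6 → 3.0 kcal/mol.
D (staggered): NH2(0°)/F(300°) gauche 0.7; OH(120°)/Ph(180°) gauche 0.9; Ph(240°)/Ph(180°) gauche 1.2; Ph(240°)/F(300°) gauche 0.6 → 3.4 kcal/mol.
E(C) − E(D) = 3.0 − 3.4 = -0.4 kcal/mol.

-0.4 kcal/mol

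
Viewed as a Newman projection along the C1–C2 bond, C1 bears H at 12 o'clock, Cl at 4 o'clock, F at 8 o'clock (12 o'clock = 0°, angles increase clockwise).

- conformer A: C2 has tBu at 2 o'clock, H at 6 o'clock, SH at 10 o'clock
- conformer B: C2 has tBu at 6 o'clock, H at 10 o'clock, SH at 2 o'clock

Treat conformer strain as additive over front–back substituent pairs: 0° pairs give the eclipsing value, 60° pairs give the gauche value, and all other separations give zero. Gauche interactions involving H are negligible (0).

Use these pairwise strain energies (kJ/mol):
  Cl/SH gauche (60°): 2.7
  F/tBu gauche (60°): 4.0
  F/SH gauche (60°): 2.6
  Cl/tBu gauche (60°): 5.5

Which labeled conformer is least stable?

B

A (staggered): Cl(120°)/tBu(60°) gauche 5.5; F(240°)/SH(300°) gauche 2.6 → 8.1 kJ/mol.
B (staggered): Cl(120°)/tBu(180°) gauche 5.5; Cl(120°)/SH(60°) gauche 2.7; F(240°)/tBu(180°) gauche 4.0 → 12.2 kJ/mol.
B has the highest total (12.2 kJ/mol).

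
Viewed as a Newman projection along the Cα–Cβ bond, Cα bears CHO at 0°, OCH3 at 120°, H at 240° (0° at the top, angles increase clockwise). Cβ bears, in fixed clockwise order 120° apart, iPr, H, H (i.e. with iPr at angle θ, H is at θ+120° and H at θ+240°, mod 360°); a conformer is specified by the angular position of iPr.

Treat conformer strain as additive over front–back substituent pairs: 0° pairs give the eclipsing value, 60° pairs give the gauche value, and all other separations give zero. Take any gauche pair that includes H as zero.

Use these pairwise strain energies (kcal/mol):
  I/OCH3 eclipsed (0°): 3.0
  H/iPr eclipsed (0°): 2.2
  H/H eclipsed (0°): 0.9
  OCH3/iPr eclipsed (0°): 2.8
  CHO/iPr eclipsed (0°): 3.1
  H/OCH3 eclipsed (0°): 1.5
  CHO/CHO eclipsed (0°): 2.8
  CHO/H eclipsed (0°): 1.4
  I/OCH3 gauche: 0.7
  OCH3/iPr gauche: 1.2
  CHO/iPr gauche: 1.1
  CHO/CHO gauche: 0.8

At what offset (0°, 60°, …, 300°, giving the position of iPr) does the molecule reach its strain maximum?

iPr at 0° (eclipsed): CHO(0°)/iPr(0°) eclipsed 3.1; OCH3(120°)/H(120°) eclipsed 1.5; H(240°)/H(240°) eclipsed 0.9 → 5.5 kcal/mol.
iPr at 60° (staggered): CHO(0°)/iPr(60°) gauche 1.1; OCH3(120°)/iPr(60°) gauche 1.2 → 2.3 kcal/mol.
iPr at 120° (eclipsed): CHO(0°)/H(0°) eclipsed 1.4; OCH3(120°)/iPr(120°) eclipsed 2.8; H(240°)/H(240°) eclipsed 0.9 → 5.1 kcal/mol.
iPr at 180° (staggered): OCH3(120°)/iPr(180°) gauche 1.2 → 1.2 kcal/mol.
iPr at 240° (eclipsed): CHO(0°)/H(0°) eclipsed 1.4; OCH3(120°)/H(120°) eclipsed 1.5; H(240°)/iPr(240°) eclipsed 2.2 → 5.1 kcal/mol.
iPr at 300° (staggered): CHO(0°)/iPr(300°) gauche 1.1 → 1.1 kcal/mol.
The maximum (5.5 kcal/mol) occurs with iPr at 0°.

0°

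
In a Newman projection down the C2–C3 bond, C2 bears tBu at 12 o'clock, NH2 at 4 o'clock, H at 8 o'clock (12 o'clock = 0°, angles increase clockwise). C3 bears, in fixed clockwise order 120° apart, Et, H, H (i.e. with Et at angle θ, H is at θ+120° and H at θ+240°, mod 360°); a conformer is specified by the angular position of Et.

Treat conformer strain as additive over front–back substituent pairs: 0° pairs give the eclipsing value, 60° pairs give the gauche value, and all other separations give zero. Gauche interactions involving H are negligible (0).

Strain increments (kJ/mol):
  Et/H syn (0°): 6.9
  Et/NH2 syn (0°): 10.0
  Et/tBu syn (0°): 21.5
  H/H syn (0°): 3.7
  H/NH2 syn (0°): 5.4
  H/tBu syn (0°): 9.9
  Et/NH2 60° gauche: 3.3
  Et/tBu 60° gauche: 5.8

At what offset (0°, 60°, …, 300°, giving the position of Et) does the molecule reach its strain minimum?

180°

Et at 0° is eclipsed. tBu at 0° is eclipsed with Et at 0° (21.5); NH2 at 120° is eclipsed with H at 120° (5.4); H at 240° is eclipsed with H at 240° (3.7). Total 30.6 kJ/mol.
Et at 60° is staggered. tBu at 0° is gauche with Et at 60° (5.8); NH2 at 120° is gauche with Et at 60° (3.3). Total 9.1 kJ/mol.
Et at 120° is eclipsed. tBu at 0° is eclipsed with H at 0° (9.9); NH2 at 120° is eclipsed with Et at 120° (10.0); H at 240° is eclipsed with H at 240° (3.7). Total 23.6 kJ/mol.
Et at 180° is staggered. NH2 at 120° is gauche with Et at 180° (3.3). Total 3.3 kJ/mol.
Et at 240° is eclipsed. tBu at 0° is eclipsed with H at 0° (9.9); NH2 at 120° is eclipsed with H at 120° (5.4); H at 240° is eclipsed with Et at 240° (6.9). Total 22.2 kJ/mol.
Et at 300° is staggered. tBu at 0° is gauche with Et at 300° (5.8). Total 5.8 kJ/mol.
The minimum (3.3 kJ/mol) occurs with Et at 180°.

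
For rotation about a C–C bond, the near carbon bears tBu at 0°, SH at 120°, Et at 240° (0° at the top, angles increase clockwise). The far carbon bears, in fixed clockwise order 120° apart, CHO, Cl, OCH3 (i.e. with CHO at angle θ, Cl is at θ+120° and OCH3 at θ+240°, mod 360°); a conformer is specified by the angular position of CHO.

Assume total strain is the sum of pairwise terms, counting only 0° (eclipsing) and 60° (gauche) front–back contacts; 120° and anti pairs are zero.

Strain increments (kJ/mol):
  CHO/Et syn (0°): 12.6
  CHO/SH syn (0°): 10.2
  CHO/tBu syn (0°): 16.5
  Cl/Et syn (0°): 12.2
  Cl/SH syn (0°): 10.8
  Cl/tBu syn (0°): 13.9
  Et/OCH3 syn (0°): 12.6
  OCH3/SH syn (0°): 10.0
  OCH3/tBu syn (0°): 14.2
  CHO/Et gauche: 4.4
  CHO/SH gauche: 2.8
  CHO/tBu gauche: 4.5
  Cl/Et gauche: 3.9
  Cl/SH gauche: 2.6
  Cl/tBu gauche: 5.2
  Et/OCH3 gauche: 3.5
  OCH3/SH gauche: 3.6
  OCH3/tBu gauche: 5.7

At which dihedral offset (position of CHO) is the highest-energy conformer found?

CHO at 0° (eclipsed): tBu(0°)/CHO(0°) eclipsed 16.5; SH(120°)/Cl(120°) eclipsed 10.8; Et(240°)/OCH3(240°) eclipsed 12.6 → 39.9 kJ/mol.
CHO at 60° (staggered): tBu(0°)/CHO(60°) gauche 4.5; tBu(0°)/OCH3(300°) gauche 5.7; SH(120°)/CHO(60°) gauche 2.8; SH(120°)/Cl(180°) gauche 2.6; Et(240°)/Cl(180°) gauche 3.9; Et(240°)/OCH3(300°) gauche 3.5 → 23.0 kJ/mol.
CHO at 120° (eclipsed): tBu(0°)/OCH3(0°) eclipsed 14.2; SH(120°)/CHO(120°) eclipsed 10.2; Et(240°)/Cl(240°) eclipsed 12.2 → 36.6 kJ/mol.
CHO at 180° (staggered): tBu(0°)/Cl(300°) gauche 5.2; tBu(0°)/OCH3(60°) gauche 5.7; SH(120°)/CHO(180°) gauche 2.8; SH(120°)/OCH3(60°) gauche 3.6; Et(240°)/CHO(180°) gauche 4.4; Et(240°)/Cl(300°) gauche 3.9 → 25.6 kJ/mol.
CHO at 240° (eclipsed): tBu(0°)/Cl(0°) eclipsed 13.9; SH(120°)/OCH3(120°) eclipsed 10.0; Et(240°)/CHO(240°) eclipsed 12.6 → 36.5 kJ/mol.
CHO at 300° (staggered): tBu(0°)/CHO(300°) gauche 4.5; tBu(0°)/Cl(60°) gauche 5.2; SH(120°)/Cl(60°) gauche 2.6; SH(120°)/OCH3(180°) gauche 3.6; Et(240°)/CHO(300°) gauche 4.4; Et(240°)/OCH3(180°) gauche 3.5 → 23.8 kJ/mol.
The maximum (39.9 kJ/mol) occurs with CHO at 0°.

0°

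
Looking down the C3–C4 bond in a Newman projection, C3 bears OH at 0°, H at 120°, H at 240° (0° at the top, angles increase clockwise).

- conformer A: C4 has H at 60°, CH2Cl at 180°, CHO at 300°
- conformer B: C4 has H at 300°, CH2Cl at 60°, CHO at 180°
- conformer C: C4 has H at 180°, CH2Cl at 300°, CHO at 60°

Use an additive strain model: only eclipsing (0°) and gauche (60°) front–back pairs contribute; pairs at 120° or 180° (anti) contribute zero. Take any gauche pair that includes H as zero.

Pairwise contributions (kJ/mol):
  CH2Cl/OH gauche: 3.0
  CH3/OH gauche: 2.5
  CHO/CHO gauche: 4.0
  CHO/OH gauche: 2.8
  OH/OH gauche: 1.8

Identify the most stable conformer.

A

A is staggered. OH at 0° is gauche with CHO at 300° (2.8). Total 2.8 kJ/mol.
B is staggered. OH at 0° is gauche with CH2Cl at 60° (3.0). Total 3.0 kJ/mol.
C is staggered. OH at 0° is gauche with CH2Cl at 300° (3.0); OH at 0° is gauche with CHO at 60° (2.8). Total 5.8 kJ/mol.
A has the lowest total (2.8 kJ/mol).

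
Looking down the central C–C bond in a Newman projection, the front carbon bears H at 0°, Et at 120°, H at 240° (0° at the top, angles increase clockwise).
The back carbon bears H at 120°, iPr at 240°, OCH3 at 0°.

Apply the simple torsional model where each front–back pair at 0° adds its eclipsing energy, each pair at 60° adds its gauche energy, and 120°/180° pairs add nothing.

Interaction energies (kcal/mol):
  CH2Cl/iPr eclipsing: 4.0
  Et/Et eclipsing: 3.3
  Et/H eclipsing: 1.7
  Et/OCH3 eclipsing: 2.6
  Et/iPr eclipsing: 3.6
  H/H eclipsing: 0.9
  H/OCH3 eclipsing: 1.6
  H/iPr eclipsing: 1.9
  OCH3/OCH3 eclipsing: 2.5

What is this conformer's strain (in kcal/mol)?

5.2 kcal/mol

This conformer (eclipsed): H(0°)/OCH3(0°) eclipsed 1.6; Et(120°)/H(120°) eclipsed 1.7; H(240°)/iPr(240°) eclipsed 1.9 → 5.2 kcal/mol.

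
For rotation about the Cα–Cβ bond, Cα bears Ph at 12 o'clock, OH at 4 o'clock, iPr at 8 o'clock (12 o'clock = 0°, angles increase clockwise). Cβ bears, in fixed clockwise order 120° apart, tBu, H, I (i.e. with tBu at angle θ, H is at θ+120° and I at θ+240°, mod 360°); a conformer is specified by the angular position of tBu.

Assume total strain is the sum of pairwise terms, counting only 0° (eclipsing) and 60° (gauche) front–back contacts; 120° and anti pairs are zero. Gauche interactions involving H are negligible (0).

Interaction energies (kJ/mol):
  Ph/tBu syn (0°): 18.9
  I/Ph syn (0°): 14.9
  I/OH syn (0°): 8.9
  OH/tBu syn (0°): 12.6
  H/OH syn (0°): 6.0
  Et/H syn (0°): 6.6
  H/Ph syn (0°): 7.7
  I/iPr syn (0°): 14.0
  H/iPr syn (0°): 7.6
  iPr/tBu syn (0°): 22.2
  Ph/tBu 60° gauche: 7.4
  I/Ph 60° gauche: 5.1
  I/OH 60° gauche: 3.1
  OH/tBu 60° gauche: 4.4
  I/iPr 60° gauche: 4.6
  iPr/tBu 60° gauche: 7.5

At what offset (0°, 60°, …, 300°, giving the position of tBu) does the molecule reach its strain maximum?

0°

tBu at 0° (eclipsed): Ph–tBu eclipsed, OH–H eclipsed, iPr–I eclipsed; 18.9 + 6.0 + 14.0 = 38.9 kJ/mol.
tBu at 60° (staggered): Ph–tBu gauche, Ph–I gauche, OH–tBu gauche, iPr–I gauche; 7.4 + 5.1 + 4.4 + 4.6 = 21.5 kJ/mol.
tBu at 120° (eclipsed): Ph–I eclipsed, OH–tBu eclipsed, iPr–H eclipsed; 14.9 + 12.6 + 7.6 = 35.1 kJ/mol.
tBu at 180° (staggered): Ph–I gauche, OH–tBu gauche, OH–I gauche, iPr–tBu gauche; 5.1 + 4.4 + 3.1 + 7.5 = 20.1 kJ/mol.
tBu at 240° (eclipsed): Ph–H eclipsed, OH–I eclipsed, iPr–tBu eclipsed; 7.7 + 8.9 + 22.2 = 38.8 kJ/mol.
tBu at 300° (staggered): Ph–tBu gauche, OH–I gauche, iPr–tBu gauche, iPr–I gauche; 7.4 + 3.1 + 7.5 + 4.6 = 22.6 kJ/mol.
The maximum (38.9 kJ/mol) occurs with tBu at 0°.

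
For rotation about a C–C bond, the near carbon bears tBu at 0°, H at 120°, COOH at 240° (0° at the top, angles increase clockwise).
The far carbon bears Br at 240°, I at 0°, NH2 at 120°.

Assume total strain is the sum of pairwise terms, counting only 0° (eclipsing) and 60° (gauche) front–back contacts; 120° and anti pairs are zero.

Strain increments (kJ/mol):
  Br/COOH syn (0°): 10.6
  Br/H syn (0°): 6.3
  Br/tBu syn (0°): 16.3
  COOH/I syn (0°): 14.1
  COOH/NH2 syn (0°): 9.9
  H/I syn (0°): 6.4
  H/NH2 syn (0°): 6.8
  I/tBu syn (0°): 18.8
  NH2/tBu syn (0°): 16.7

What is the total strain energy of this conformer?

This conformer (eclipsed): tBu–I eclipsed, H–NH2 eclipsed, COOH–Br eclipsed; 18.8 + 6.8 + 10.6 = 36.2 kJ/mol.

36.2 kJ/mol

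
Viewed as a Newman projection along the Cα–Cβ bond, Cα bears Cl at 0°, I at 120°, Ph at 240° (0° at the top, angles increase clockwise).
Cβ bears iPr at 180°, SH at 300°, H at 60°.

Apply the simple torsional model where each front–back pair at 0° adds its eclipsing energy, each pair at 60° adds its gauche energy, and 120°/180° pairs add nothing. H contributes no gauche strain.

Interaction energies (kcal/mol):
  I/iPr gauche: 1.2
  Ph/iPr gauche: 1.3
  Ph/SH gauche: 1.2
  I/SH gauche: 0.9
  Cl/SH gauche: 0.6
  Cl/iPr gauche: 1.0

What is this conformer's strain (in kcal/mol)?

4.3 kcal/mol

This conformer (staggered): Cl(0°)/SH(300°) gauche 0.6; I(120°)/iPr(180°) gauche 1.2; Ph(240°)/iPr(180°) gauche 1.3; Ph(240°)/SH(300°) gauche 1.2 → 4.3 kcal/mol.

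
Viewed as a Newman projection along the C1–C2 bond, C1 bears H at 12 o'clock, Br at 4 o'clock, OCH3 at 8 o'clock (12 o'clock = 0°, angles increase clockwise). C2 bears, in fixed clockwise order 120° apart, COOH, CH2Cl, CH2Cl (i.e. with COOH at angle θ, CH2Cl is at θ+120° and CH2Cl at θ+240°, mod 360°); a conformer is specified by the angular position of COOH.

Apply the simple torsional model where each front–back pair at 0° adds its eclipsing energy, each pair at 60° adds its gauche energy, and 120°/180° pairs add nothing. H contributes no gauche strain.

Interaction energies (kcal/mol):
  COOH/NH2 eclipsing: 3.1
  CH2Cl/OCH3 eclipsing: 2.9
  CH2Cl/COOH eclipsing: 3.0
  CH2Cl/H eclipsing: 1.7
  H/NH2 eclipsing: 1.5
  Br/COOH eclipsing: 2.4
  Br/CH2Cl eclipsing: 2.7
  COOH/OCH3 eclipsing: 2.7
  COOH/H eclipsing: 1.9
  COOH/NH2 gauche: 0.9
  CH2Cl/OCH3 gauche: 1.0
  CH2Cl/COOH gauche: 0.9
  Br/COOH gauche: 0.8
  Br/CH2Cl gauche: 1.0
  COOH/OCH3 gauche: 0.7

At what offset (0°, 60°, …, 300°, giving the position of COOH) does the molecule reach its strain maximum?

0°

COOH at 0° (eclipsed): H(0°)/COOH(0°) eclipsed 1.9; Br(120°)/CH2Cl(120°) eclipsed 2.7; OCH3(240°)/CH2Cl(240°) eclipsed 2.9 → 7.5 kcal/mol.
COOH at 60° (staggered): Br(120°)/COOH(60°) gauche 0.8; Br(120°)/CH2Cl(180°) gauche 1.0; OCH3(240°)/CH2Cl(180°) gauche 1.0; OCH3(240°)/CH2Cl(300°) gauche 1.0 → 3.8 kcal/mol.
COOH at 120° (eclipsed): H(0°)/CH2Cl(0°) eclipsed 1.7; Br(120°)/COOH(120°) eclipsed 2.4; OCH3(240°)/CH2Cl(240°) eclipsed 2.9 → 7.0 kcal/mol.
COOH at 180° (staggered): Br(120°)/COOH(180°) gauche 0.8; Br(120°)/CH2Cl(60°) gauche 1.0; OCH3(240°)/COOH(180°) gauche 0.7; OCH3(240°)/CH2Cl(300°) gauche 1.0 → 3.5 kcal/mol.
COOH at 240° (eclipsed): H(0°)/CH2Cl(0°) eclipsed 1.7; Br(120°)/CH2Cl(120°) eclipsed 2.7; OCH3(240°)/COOH(240°) eclipsed 2.7 → 7.1 kcal/mol.
COOH at 300° (staggered): Br(120°)/CH2Cl(60°) gauche 1.0; Br(120°)/CH2Cl(180°) gauche 1.0; OCH3(240°)/COOH(300°) gauche 0.7; OCH3(240°)/CH2Cl(180°) gauche 1.0 → 3.7 kcal/mol.
The maximum (7.5 kcal/mol) occurs with COOH at 0°.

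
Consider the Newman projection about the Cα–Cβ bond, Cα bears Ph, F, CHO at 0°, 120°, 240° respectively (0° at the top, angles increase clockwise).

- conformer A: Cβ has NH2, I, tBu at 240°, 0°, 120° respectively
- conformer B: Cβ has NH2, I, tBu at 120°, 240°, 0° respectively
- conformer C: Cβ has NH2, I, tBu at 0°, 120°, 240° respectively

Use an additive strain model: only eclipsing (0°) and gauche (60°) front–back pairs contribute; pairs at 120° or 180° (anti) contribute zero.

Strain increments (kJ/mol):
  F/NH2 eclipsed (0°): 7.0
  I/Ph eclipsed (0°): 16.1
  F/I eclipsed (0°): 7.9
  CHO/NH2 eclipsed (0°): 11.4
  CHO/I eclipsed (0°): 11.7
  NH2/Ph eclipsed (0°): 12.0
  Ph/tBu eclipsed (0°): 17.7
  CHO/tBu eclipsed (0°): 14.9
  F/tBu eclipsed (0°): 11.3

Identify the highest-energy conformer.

A

A (eclipsed): Ph(0°)/I(0°) eclipsed 16.1; F(120°)/tBu(120°) eclipsed 11.3; CHO(240°)/NH2(240°) eclipsed 11.4 → 38.8 kJ/mol.
B (eclipsed): Ph(0°)/tBu(0°) eclipsed 17.7; F(120°)/NH2(120°) eclipsed 7.0; CHO(240°)/I(240°) eclipsed 11.7 → 36.4 kJ/mol.
C (eclipsed): Ph(0°)/NH2(0°) eclipsed 12.0; F(120°)/I(120°) eclipsed 7.9; CHO(240°)/tBu(240°) eclipsed 14.9 → 34.8 kJ/mol.
A has the highest total (38.8 kJ/mol).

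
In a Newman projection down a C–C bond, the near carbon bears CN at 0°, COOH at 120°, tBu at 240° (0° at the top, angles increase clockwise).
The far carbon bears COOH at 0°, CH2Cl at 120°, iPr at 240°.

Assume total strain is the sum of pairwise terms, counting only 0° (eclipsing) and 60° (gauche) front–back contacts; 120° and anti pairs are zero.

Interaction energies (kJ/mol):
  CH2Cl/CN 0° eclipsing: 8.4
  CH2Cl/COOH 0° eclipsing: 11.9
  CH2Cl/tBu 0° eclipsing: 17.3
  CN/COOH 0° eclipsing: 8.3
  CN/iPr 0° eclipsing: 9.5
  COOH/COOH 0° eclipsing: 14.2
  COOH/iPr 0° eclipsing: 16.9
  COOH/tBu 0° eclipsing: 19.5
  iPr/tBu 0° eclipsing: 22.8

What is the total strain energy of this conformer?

This conformer (eclipsed): CN–COOH eclipsed, COOH–CH2Cl eclipsed, tBu–iPr eclipsed; 8.3 + 11.9 + 22.8 = 43.0 kJ/mol.

43.0 kJ/mol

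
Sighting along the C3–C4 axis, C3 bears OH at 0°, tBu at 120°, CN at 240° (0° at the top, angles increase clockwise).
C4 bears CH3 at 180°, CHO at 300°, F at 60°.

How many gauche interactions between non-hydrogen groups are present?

Non-H gauche pairs: OH(0°)/CHO(300°); OH(0°)/F(60°); tBu(120°)/CH3(180°); tBu(120°)/F(60°); CN(240°)/CH3(180°); CN(240°)/CHO(300°) — 6 interactions.

6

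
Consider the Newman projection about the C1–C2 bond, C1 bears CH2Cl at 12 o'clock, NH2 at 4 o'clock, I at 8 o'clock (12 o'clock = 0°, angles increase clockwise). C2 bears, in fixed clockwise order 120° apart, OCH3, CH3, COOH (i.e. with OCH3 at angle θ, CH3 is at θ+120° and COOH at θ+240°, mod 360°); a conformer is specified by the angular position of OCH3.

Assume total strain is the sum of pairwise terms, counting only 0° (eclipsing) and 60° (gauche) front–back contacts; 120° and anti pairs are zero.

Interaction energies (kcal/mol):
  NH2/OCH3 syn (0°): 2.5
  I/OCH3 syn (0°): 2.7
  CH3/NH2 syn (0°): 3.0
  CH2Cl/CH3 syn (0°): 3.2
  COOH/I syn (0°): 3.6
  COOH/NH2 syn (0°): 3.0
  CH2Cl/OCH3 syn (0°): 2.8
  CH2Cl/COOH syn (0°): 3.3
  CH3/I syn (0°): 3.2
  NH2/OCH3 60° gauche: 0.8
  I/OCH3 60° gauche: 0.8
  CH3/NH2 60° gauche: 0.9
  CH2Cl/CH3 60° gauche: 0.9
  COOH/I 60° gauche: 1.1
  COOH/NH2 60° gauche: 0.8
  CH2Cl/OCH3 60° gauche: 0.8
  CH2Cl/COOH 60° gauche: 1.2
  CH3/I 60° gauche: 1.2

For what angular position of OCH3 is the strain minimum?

300°

OCH3 at 0° (eclipsed): CH2Cl–OCH3 eclipsed, NH2–CH3 eclipsed, I–COOH eclipsed; 2.8 + 3.0 + 3.6 = 9.4 kcal/mol.
OCH3 at 60° (staggered): CH2Cl–OCH3 gauche, CH2Cl–COOH gauche, NH2–OCH3 gauche, NH2–CH3 gauche, I–CH3 gauche, I–COOH gauche; 0.8 + 1.2 + 0.8 + 0.9 + 1.2 + 1.1 = 6.0 kcal/mol.
OCH3 at 120° (eclipsed): CH2Cl–COOH eclipsed, NH2–OCH3 eclipsed, I–CH3 eclipsed; 3.3 + 2.5 + 3.2 = 9.0 kcal/mol.
OCH3 at 180° (staggered): CH2Cl–CH3 gauche, CH2Cl–COOH gauche, NH2–OCH3 gauche, NH2–COOH gauche, I–OCH3 gauche, I–CH3 gauche; 0.9 + 1.2 + 0.8 + 0.8 + 0.8 + 1.2 = 5.7 kcal/mol.
OCH3 at 240° (eclipsed): CH2Cl–CH3 eclipsed, NH2–COOH eclipsed, I–OCH3 eclipsed; 3.2 + 3.0 + 2.7 = 8.9 kcal/mol.
OCH3 at 300° (staggered): CH2Cl–OCH3 gauche, CH2Cl–CH3 gauche, NH2–CH3 gauche, NH2–COOH gauche, I–OCH3 gauche, I–COOH gauche; 0.8 + 0.9 + 0.9 + 0.8 + 0.8 + 1.1 = 5.3 kcal/mol.
The minimum (5.3 kcal/mol) occurs with OCH3 at 300°.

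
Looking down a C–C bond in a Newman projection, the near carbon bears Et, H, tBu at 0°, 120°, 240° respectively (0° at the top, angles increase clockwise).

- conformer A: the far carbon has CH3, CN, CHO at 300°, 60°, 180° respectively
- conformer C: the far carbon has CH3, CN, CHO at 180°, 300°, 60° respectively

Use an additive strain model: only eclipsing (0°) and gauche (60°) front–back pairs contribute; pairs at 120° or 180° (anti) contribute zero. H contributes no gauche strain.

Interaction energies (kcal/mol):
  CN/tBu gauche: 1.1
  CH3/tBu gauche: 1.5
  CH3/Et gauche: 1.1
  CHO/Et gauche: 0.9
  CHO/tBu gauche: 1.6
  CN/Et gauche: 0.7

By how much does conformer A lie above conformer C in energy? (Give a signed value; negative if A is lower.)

A is staggered. Et at 0° is gauche with CH3 at 300° (1.1); Et at 0° is gauche with CN at 60° (0.7); tBu at 240° is gauche with CH3 at 300° (1.5); tBu at 240° is gauche with CHO at 180° (1.6). Total 4.9 kcal/mol.
C is staggered. Et at 0° is gauche with CN at 300° (0.7); Et at 0° is gauche with CHO at 60° (0.9); tBu at 240° is gauche with CH3 at 180° (1.5); tBu at 240° is gauche with CN at 300° (1.1). Total 4.2 kcal/mol.
E(A) − E(C) = 4.9 − 4.2 = +0.7 kcal/mol.

+0.7 kcal/mol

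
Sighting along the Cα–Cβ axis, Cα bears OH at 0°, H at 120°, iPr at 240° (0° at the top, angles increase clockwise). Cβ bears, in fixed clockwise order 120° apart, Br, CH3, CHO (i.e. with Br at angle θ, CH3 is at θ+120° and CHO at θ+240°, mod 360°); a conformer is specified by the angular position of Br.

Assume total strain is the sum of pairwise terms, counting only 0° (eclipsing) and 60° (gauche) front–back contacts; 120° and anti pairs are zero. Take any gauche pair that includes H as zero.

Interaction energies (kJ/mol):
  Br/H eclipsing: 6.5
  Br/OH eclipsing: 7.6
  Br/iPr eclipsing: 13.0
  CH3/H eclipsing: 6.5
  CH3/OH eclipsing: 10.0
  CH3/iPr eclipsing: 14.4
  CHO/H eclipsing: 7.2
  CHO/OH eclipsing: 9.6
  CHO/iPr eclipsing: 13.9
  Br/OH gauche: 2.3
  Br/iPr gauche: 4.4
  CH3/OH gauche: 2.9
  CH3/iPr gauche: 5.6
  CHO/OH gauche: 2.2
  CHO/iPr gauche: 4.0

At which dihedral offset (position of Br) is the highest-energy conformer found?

Br at 0° (eclipsed): OH(0°)/Br(0°) eclipsed 7.6; H(120°)/CH3(120°) eclipsed 6.5; iPr(240°)/CHO(240°) eclipsed 13.9 → 28.0 kJ/mol.
Br at 60° (staggered): OH(0°)/Br(60°) gauche 2.3; OH(0°)/CHO(300°) gauche 2.2; iPr(240°)/CH3(180°) gauche 5.6; iPr(240°)/CHO(300°) gauche 4.0 → 14.1 kJ/mol.
Br at 120° (eclipsed): OH(0°)/CHO(0°) eclipsed 9.6; H(120°)/Br(120°) eclipsed 6.5; iPr(240°)/CH3(240°) eclipsed 14.4 → 30.5 kJ/mol.
Br at 180° (staggered): OH(0°)/CH3(300°) gauche 2.9; OH(0°)/CHO(60°) gauche 2.2; iPr(240°)/Br(180°) gauche 4.4; iPr(240°)/CH3(300°) gauche 5.6 → 15.1 kJ/mol.
Br at 240° (eclipsed): OH(0°)/CH3(0°) eclipsed 10.0; H(120°)/CHO(120°) eclipsed 7.2; iPr(240°)/Br(240°) eclipsed 13.0 → 30.2 kJ/mol.
Br at 300° (staggered): OH(0°)/Br(300°) gauche 2.3; OH(0°)/CH3(60°) gauche 2.9; iPr(240°)/Br(300°) gauche 4.4; iPr(240°)/CHO(180°) gauche 4.0 → 13.6 kJ/mol.
The maximum (30.5 kJ/mol) occurs with Br at 120°.

120°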